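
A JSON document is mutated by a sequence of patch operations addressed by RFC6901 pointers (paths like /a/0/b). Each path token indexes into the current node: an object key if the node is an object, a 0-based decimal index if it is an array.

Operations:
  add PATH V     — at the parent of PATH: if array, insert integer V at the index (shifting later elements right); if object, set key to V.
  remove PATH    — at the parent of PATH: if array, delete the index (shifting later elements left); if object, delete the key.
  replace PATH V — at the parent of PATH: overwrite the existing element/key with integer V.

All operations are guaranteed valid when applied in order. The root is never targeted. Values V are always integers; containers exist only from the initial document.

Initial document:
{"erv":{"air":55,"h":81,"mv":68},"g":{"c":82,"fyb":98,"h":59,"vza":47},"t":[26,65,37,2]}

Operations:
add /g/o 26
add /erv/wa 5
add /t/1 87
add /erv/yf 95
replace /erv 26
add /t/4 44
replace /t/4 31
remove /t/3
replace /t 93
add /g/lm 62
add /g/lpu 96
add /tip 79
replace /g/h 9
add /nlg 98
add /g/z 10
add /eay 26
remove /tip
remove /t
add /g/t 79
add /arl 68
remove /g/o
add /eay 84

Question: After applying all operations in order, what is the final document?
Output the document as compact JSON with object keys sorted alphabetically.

After op 1 (add /g/o 26): {"erv":{"air":55,"h":81,"mv":68},"g":{"c":82,"fyb":98,"h":59,"o":26,"vza":47},"t":[26,65,37,2]}
After op 2 (add /erv/wa 5): {"erv":{"air":55,"h":81,"mv":68,"wa":5},"g":{"c":82,"fyb":98,"h":59,"o":26,"vza":47},"t":[26,65,37,2]}
After op 3 (add /t/1 87): {"erv":{"air":55,"h":81,"mv":68,"wa":5},"g":{"c":82,"fyb":98,"h":59,"o":26,"vza":47},"t":[26,87,65,37,2]}
After op 4 (add /erv/yf 95): {"erv":{"air":55,"h":81,"mv":68,"wa":5,"yf":95},"g":{"c":82,"fyb":98,"h":59,"o":26,"vza":47},"t":[26,87,65,37,2]}
After op 5 (replace /erv 26): {"erv":26,"g":{"c":82,"fyb":98,"h":59,"o":26,"vza":47},"t":[26,87,65,37,2]}
After op 6 (add /t/4 44): {"erv":26,"g":{"c":82,"fyb":98,"h":59,"o":26,"vza":47},"t":[26,87,65,37,44,2]}
After op 7 (replace /t/4 31): {"erv":26,"g":{"c":82,"fyb":98,"h":59,"o":26,"vza":47},"t":[26,87,65,37,31,2]}
After op 8 (remove /t/3): {"erv":26,"g":{"c":82,"fyb":98,"h":59,"o":26,"vza":47},"t":[26,87,65,31,2]}
After op 9 (replace /t 93): {"erv":26,"g":{"c":82,"fyb":98,"h":59,"o":26,"vza":47},"t":93}
After op 10 (add /g/lm 62): {"erv":26,"g":{"c":82,"fyb":98,"h":59,"lm":62,"o":26,"vza":47},"t":93}
After op 11 (add /g/lpu 96): {"erv":26,"g":{"c":82,"fyb":98,"h":59,"lm":62,"lpu":96,"o":26,"vza":47},"t":93}
After op 12 (add /tip 79): {"erv":26,"g":{"c":82,"fyb":98,"h":59,"lm":62,"lpu":96,"o":26,"vza":47},"t":93,"tip":79}
After op 13 (replace /g/h 9): {"erv":26,"g":{"c":82,"fyb":98,"h":9,"lm":62,"lpu":96,"o":26,"vza":47},"t":93,"tip":79}
After op 14 (add /nlg 98): {"erv":26,"g":{"c":82,"fyb":98,"h":9,"lm":62,"lpu":96,"o":26,"vza":47},"nlg":98,"t":93,"tip":79}
After op 15 (add /g/z 10): {"erv":26,"g":{"c":82,"fyb":98,"h":9,"lm":62,"lpu":96,"o":26,"vza":47,"z":10},"nlg":98,"t":93,"tip":79}
After op 16 (add /eay 26): {"eay":26,"erv":26,"g":{"c":82,"fyb":98,"h":9,"lm":62,"lpu":96,"o":26,"vza":47,"z":10},"nlg":98,"t":93,"tip":79}
After op 17 (remove /tip): {"eay":26,"erv":26,"g":{"c":82,"fyb":98,"h":9,"lm":62,"lpu":96,"o":26,"vza":47,"z":10},"nlg":98,"t":93}
After op 18 (remove /t): {"eay":26,"erv":26,"g":{"c":82,"fyb":98,"h":9,"lm":62,"lpu":96,"o":26,"vza":47,"z":10},"nlg":98}
After op 19 (add /g/t 79): {"eay":26,"erv":26,"g":{"c":82,"fyb":98,"h":9,"lm":62,"lpu":96,"o":26,"t":79,"vza":47,"z":10},"nlg":98}
After op 20 (add /arl 68): {"arl":68,"eay":26,"erv":26,"g":{"c":82,"fyb":98,"h":9,"lm":62,"lpu":96,"o":26,"t":79,"vza":47,"z":10},"nlg":98}
After op 21 (remove /g/o): {"arl":68,"eay":26,"erv":26,"g":{"c":82,"fyb":98,"h":9,"lm":62,"lpu":96,"t":79,"vza":47,"z":10},"nlg":98}
After op 22 (add /eay 84): {"arl":68,"eay":84,"erv":26,"g":{"c":82,"fyb":98,"h":9,"lm":62,"lpu":96,"t":79,"vza":47,"z":10},"nlg":98}

Answer: {"arl":68,"eay":84,"erv":26,"g":{"c":82,"fyb":98,"h":9,"lm":62,"lpu":96,"t":79,"vza":47,"z":10},"nlg":98}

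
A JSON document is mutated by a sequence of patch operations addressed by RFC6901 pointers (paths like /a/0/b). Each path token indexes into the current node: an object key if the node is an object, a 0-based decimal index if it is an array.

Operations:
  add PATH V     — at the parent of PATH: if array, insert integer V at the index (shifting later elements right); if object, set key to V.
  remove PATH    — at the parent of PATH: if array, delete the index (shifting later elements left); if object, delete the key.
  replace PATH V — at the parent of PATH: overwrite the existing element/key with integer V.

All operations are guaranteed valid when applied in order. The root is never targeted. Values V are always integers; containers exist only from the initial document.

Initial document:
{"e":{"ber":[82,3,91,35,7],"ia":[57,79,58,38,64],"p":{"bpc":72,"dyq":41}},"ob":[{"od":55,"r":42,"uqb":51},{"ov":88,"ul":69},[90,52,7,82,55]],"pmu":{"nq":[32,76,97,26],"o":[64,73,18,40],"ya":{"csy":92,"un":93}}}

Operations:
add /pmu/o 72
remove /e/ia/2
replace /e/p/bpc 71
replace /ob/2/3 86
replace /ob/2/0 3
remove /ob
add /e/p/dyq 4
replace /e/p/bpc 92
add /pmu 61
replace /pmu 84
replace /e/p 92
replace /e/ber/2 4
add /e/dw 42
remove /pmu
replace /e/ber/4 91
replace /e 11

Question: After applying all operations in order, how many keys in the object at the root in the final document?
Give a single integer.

Answer: 1

Derivation:
After op 1 (add /pmu/o 72): {"e":{"ber":[82,3,91,35,7],"ia":[57,79,58,38,64],"p":{"bpc":72,"dyq":41}},"ob":[{"od":55,"r":42,"uqb":51},{"ov":88,"ul":69},[90,52,7,82,55]],"pmu":{"nq":[32,76,97,26],"o":72,"ya":{"csy":92,"un":93}}}
After op 2 (remove /e/ia/2): {"e":{"ber":[82,3,91,35,7],"ia":[57,79,38,64],"p":{"bpc":72,"dyq":41}},"ob":[{"od":55,"r":42,"uqb":51},{"ov":88,"ul":69},[90,52,7,82,55]],"pmu":{"nq":[32,76,97,26],"o":72,"ya":{"csy":92,"un":93}}}
After op 3 (replace /e/p/bpc 71): {"e":{"ber":[82,3,91,35,7],"ia":[57,79,38,64],"p":{"bpc":71,"dyq":41}},"ob":[{"od":55,"r":42,"uqb":51},{"ov":88,"ul":69},[90,52,7,82,55]],"pmu":{"nq":[32,76,97,26],"o":72,"ya":{"csy":92,"un":93}}}
After op 4 (replace /ob/2/3 86): {"e":{"ber":[82,3,91,35,7],"ia":[57,79,38,64],"p":{"bpc":71,"dyq":41}},"ob":[{"od":55,"r":42,"uqb":51},{"ov":88,"ul":69},[90,52,7,86,55]],"pmu":{"nq":[32,76,97,26],"o":72,"ya":{"csy":92,"un":93}}}
After op 5 (replace /ob/2/0 3): {"e":{"ber":[82,3,91,35,7],"ia":[57,79,38,64],"p":{"bpc":71,"dyq":41}},"ob":[{"od":55,"r":42,"uqb":51},{"ov":88,"ul":69},[3,52,7,86,55]],"pmu":{"nq":[32,76,97,26],"o":72,"ya":{"csy":92,"un":93}}}
After op 6 (remove /ob): {"e":{"ber":[82,3,91,35,7],"ia":[57,79,38,64],"p":{"bpc":71,"dyq":41}},"pmu":{"nq":[32,76,97,26],"o":72,"ya":{"csy":92,"un":93}}}
After op 7 (add /e/p/dyq 4): {"e":{"ber":[82,3,91,35,7],"ia":[57,79,38,64],"p":{"bpc":71,"dyq":4}},"pmu":{"nq":[32,76,97,26],"o":72,"ya":{"csy":92,"un":93}}}
After op 8 (replace /e/p/bpc 92): {"e":{"ber":[82,3,91,35,7],"ia":[57,79,38,64],"p":{"bpc":92,"dyq":4}},"pmu":{"nq":[32,76,97,26],"o":72,"ya":{"csy":92,"un":93}}}
After op 9 (add /pmu 61): {"e":{"ber":[82,3,91,35,7],"ia":[57,79,38,64],"p":{"bpc":92,"dyq":4}},"pmu":61}
After op 10 (replace /pmu 84): {"e":{"ber":[82,3,91,35,7],"ia":[57,79,38,64],"p":{"bpc":92,"dyq":4}},"pmu":84}
After op 11 (replace /e/p 92): {"e":{"ber":[82,3,91,35,7],"ia":[57,79,38,64],"p":92},"pmu":84}
After op 12 (replace /e/ber/2 4): {"e":{"ber":[82,3,4,35,7],"ia":[57,79,38,64],"p":92},"pmu":84}
After op 13 (add /e/dw 42): {"e":{"ber":[82,3,4,35,7],"dw":42,"ia":[57,79,38,64],"p":92},"pmu":84}
After op 14 (remove /pmu): {"e":{"ber":[82,3,4,35,7],"dw":42,"ia":[57,79,38,64],"p":92}}
After op 15 (replace /e/ber/4 91): {"e":{"ber":[82,3,4,35,91],"dw":42,"ia":[57,79,38,64],"p":92}}
After op 16 (replace /e 11): {"e":11}
Size at the root: 1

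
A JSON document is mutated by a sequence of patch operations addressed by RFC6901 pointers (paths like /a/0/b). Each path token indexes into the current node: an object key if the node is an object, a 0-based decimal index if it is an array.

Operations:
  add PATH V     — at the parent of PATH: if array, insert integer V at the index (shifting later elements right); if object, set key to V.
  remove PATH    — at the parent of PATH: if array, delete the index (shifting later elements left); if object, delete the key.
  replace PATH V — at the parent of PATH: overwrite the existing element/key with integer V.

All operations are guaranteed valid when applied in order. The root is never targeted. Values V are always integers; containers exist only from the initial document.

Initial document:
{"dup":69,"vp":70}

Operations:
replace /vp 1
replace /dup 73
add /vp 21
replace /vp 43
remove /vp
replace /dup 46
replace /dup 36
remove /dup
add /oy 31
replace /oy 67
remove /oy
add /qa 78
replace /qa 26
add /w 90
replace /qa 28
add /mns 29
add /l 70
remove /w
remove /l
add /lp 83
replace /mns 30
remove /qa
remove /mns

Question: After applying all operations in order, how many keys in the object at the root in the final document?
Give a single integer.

After op 1 (replace /vp 1): {"dup":69,"vp":1}
After op 2 (replace /dup 73): {"dup":73,"vp":1}
After op 3 (add /vp 21): {"dup":73,"vp":21}
After op 4 (replace /vp 43): {"dup":73,"vp":43}
After op 5 (remove /vp): {"dup":73}
After op 6 (replace /dup 46): {"dup":46}
After op 7 (replace /dup 36): {"dup":36}
After op 8 (remove /dup): {}
After op 9 (add /oy 31): {"oy":31}
After op 10 (replace /oy 67): {"oy":67}
After op 11 (remove /oy): {}
After op 12 (add /qa 78): {"qa":78}
After op 13 (replace /qa 26): {"qa":26}
After op 14 (add /w 90): {"qa":26,"w":90}
After op 15 (replace /qa 28): {"qa":28,"w":90}
After op 16 (add /mns 29): {"mns":29,"qa":28,"w":90}
After op 17 (add /l 70): {"l":70,"mns":29,"qa":28,"w":90}
After op 18 (remove /w): {"l":70,"mns":29,"qa":28}
After op 19 (remove /l): {"mns":29,"qa":28}
After op 20 (add /lp 83): {"lp":83,"mns":29,"qa":28}
After op 21 (replace /mns 30): {"lp":83,"mns":30,"qa":28}
After op 22 (remove /qa): {"lp":83,"mns":30}
After op 23 (remove /mns): {"lp":83}
Size at the root: 1

Answer: 1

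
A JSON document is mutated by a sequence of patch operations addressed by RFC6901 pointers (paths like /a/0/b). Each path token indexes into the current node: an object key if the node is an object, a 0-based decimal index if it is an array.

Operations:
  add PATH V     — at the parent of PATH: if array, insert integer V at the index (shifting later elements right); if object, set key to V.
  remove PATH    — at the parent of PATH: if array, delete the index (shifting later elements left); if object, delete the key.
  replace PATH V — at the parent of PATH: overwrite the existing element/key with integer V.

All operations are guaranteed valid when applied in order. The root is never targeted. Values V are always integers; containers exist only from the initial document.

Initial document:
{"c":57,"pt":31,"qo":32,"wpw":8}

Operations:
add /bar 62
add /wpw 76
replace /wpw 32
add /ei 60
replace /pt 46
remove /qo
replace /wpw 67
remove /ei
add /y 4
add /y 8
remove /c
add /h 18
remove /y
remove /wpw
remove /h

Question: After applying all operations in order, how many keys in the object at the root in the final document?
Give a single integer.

Answer: 2

Derivation:
After op 1 (add /bar 62): {"bar":62,"c":57,"pt":31,"qo":32,"wpw":8}
After op 2 (add /wpw 76): {"bar":62,"c":57,"pt":31,"qo":32,"wpw":76}
After op 3 (replace /wpw 32): {"bar":62,"c":57,"pt":31,"qo":32,"wpw":32}
After op 4 (add /ei 60): {"bar":62,"c":57,"ei":60,"pt":31,"qo":32,"wpw":32}
After op 5 (replace /pt 46): {"bar":62,"c":57,"ei":60,"pt":46,"qo":32,"wpw":32}
After op 6 (remove /qo): {"bar":62,"c":57,"ei":60,"pt":46,"wpw":32}
After op 7 (replace /wpw 67): {"bar":62,"c":57,"ei":60,"pt":46,"wpw":67}
After op 8 (remove /ei): {"bar":62,"c":57,"pt":46,"wpw":67}
After op 9 (add /y 4): {"bar":62,"c":57,"pt":46,"wpw":67,"y":4}
After op 10 (add /y 8): {"bar":62,"c":57,"pt":46,"wpw":67,"y":8}
After op 11 (remove /c): {"bar":62,"pt":46,"wpw":67,"y":8}
After op 12 (add /h 18): {"bar":62,"h":18,"pt":46,"wpw":67,"y":8}
After op 13 (remove /y): {"bar":62,"h":18,"pt":46,"wpw":67}
After op 14 (remove /wpw): {"bar":62,"h":18,"pt":46}
After op 15 (remove /h): {"bar":62,"pt":46}
Size at the root: 2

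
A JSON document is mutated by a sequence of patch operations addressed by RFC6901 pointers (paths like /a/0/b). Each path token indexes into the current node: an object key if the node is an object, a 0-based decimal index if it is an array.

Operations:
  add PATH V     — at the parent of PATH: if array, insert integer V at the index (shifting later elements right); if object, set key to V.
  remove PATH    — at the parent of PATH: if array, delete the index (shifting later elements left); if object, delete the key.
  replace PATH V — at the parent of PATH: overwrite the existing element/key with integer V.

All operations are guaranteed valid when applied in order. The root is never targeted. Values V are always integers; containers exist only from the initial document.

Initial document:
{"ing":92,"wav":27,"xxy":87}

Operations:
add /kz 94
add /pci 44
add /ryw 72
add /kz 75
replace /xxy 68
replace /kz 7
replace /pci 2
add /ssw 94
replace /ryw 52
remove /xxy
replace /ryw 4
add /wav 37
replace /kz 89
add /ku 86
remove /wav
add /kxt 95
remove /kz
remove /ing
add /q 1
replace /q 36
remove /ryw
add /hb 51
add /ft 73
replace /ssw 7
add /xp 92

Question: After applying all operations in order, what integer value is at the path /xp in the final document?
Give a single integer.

After op 1 (add /kz 94): {"ing":92,"kz":94,"wav":27,"xxy":87}
After op 2 (add /pci 44): {"ing":92,"kz":94,"pci":44,"wav":27,"xxy":87}
After op 3 (add /ryw 72): {"ing":92,"kz":94,"pci":44,"ryw":72,"wav":27,"xxy":87}
After op 4 (add /kz 75): {"ing":92,"kz":75,"pci":44,"ryw":72,"wav":27,"xxy":87}
After op 5 (replace /xxy 68): {"ing":92,"kz":75,"pci":44,"ryw":72,"wav":27,"xxy":68}
After op 6 (replace /kz 7): {"ing":92,"kz":7,"pci":44,"ryw":72,"wav":27,"xxy":68}
After op 7 (replace /pci 2): {"ing":92,"kz":7,"pci":2,"ryw":72,"wav":27,"xxy":68}
After op 8 (add /ssw 94): {"ing":92,"kz":7,"pci":2,"ryw":72,"ssw":94,"wav":27,"xxy":68}
After op 9 (replace /ryw 52): {"ing":92,"kz":7,"pci":2,"ryw":52,"ssw":94,"wav":27,"xxy":68}
After op 10 (remove /xxy): {"ing":92,"kz":7,"pci":2,"ryw":52,"ssw":94,"wav":27}
After op 11 (replace /ryw 4): {"ing":92,"kz":7,"pci":2,"ryw":4,"ssw":94,"wav":27}
After op 12 (add /wav 37): {"ing":92,"kz":7,"pci":2,"ryw":4,"ssw":94,"wav":37}
After op 13 (replace /kz 89): {"ing":92,"kz":89,"pci":2,"ryw":4,"ssw":94,"wav":37}
After op 14 (add /ku 86): {"ing":92,"ku":86,"kz":89,"pci":2,"ryw":4,"ssw":94,"wav":37}
After op 15 (remove /wav): {"ing":92,"ku":86,"kz":89,"pci":2,"ryw":4,"ssw":94}
After op 16 (add /kxt 95): {"ing":92,"ku":86,"kxt":95,"kz":89,"pci":2,"ryw":4,"ssw":94}
After op 17 (remove /kz): {"ing":92,"ku":86,"kxt":95,"pci":2,"ryw":4,"ssw":94}
After op 18 (remove /ing): {"ku":86,"kxt":95,"pci":2,"ryw":4,"ssw":94}
After op 19 (add /q 1): {"ku":86,"kxt":95,"pci":2,"q":1,"ryw":4,"ssw":94}
After op 20 (replace /q 36): {"ku":86,"kxt":95,"pci":2,"q":36,"ryw":4,"ssw":94}
After op 21 (remove /ryw): {"ku":86,"kxt":95,"pci":2,"q":36,"ssw":94}
After op 22 (add /hb 51): {"hb":51,"ku":86,"kxt":95,"pci":2,"q":36,"ssw":94}
After op 23 (add /ft 73): {"ft":73,"hb":51,"ku":86,"kxt":95,"pci":2,"q":36,"ssw":94}
After op 24 (replace /ssw 7): {"ft":73,"hb":51,"ku":86,"kxt":95,"pci":2,"q":36,"ssw":7}
After op 25 (add /xp 92): {"ft":73,"hb":51,"ku":86,"kxt":95,"pci":2,"q":36,"ssw":7,"xp":92}
Value at /xp: 92

Answer: 92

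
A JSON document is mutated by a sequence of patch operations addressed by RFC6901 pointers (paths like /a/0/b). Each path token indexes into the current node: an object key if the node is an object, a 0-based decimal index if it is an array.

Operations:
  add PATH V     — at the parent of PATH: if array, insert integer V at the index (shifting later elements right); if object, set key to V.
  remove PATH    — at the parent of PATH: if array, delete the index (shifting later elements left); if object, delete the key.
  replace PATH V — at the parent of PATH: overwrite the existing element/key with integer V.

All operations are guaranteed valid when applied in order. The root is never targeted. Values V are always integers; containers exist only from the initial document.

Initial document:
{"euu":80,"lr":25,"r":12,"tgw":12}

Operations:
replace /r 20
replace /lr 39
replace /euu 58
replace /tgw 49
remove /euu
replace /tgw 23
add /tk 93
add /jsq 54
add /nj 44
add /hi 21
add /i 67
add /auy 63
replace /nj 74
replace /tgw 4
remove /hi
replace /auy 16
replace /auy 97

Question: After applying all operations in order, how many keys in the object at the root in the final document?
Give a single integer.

After op 1 (replace /r 20): {"euu":80,"lr":25,"r":20,"tgw":12}
After op 2 (replace /lr 39): {"euu":80,"lr":39,"r":20,"tgw":12}
After op 3 (replace /euu 58): {"euu":58,"lr":39,"r":20,"tgw":12}
After op 4 (replace /tgw 49): {"euu":58,"lr":39,"r":20,"tgw":49}
After op 5 (remove /euu): {"lr":39,"r":20,"tgw":49}
After op 6 (replace /tgw 23): {"lr":39,"r":20,"tgw":23}
After op 7 (add /tk 93): {"lr":39,"r":20,"tgw":23,"tk":93}
After op 8 (add /jsq 54): {"jsq":54,"lr":39,"r":20,"tgw":23,"tk":93}
After op 9 (add /nj 44): {"jsq":54,"lr":39,"nj":44,"r":20,"tgw":23,"tk":93}
After op 10 (add /hi 21): {"hi":21,"jsq":54,"lr":39,"nj":44,"r":20,"tgw":23,"tk":93}
After op 11 (add /i 67): {"hi":21,"i":67,"jsq":54,"lr":39,"nj":44,"r":20,"tgw":23,"tk":93}
After op 12 (add /auy 63): {"auy":63,"hi":21,"i":67,"jsq":54,"lr":39,"nj":44,"r":20,"tgw":23,"tk":93}
After op 13 (replace /nj 74): {"auy":63,"hi":21,"i":67,"jsq":54,"lr":39,"nj":74,"r":20,"tgw":23,"tk":93}
After op 14 (replace /tgw 4): {"auy":63,"hi":21,"i":67,"jsq":54,"lr":39,"nj":74,"r":20,"tgw":4,"tk":93}
After op 15 (remove /hi): {"auy":63,"i":67,"jsq":54,"lr":39,"nj":74,"r":20,"tgw":4,"tk":93}
After op 16 (replace /auy 16): {"auy":16,"i":67,"jsq":54,"lr":39,"nj":74,"r":20,"tgw":4,"tk":93}
After op 17 (replace /auy 97): {"auy":97,"i":67,"jsq":54,"lr":39,"nj":74,"r":20,"tgw":4,"tk":93}
Size at the root: 8

Answer: 8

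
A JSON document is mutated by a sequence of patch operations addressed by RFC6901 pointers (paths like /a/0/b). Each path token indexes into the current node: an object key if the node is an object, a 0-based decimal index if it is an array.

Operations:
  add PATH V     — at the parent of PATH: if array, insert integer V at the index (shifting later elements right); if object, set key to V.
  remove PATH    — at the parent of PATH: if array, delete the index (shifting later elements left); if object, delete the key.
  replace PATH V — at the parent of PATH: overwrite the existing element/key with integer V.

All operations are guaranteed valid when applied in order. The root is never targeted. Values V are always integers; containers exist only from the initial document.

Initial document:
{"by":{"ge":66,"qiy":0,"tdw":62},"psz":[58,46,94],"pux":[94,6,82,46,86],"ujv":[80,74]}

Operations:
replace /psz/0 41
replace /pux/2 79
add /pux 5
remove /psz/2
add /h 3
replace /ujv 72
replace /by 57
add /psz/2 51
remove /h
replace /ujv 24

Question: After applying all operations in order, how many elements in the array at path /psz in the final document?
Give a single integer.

After op 1 (replace /psz/0 41): {"by":{"ge":66,"qiy":0,"tdw":62},"psz":[41,46,94],"pux":[94,6,82,46,86],"ujv":[80,74]}
After op 2 (replace /pux/2 79): {"by":{"ge":66,"qiy":0,"tdw":62},"psz":[41,46,94],"pux":[94,6,79,46,86],"ujv":[80,74]}
After op 3 (add /pux 5): {"by":{"ge":66,"qiy":0,"tdw":62},"psz":[41,46,94],"pux":5,"ujv":[80,74]}
After op 4 (remove /psz/2): {"by":{"ge":66,"qiy":0,"tdw":62},"psz":[41,46],"pux":5,"ujv":[80,74]}
After op 5 (add /h 3): {"by":{"ge":66,"qiy":0,"tdw":62},"h":3,"psz":[41,46],"pux":5,"ujv":[80,74]}
After op 6 (replace /ujv 72): {"by":{"ge":66,"qiy":0,"tdw":62},"h":3,"psz":[41,46],"pux":5,"ujv":72}
After op 7 (replace /by 57): {"by":57,"h":3,"psz":[41,46],"pux":5,"ujv":72}
After op 8 (add /psz/2 51): {"by":57,"h":3,"psz":[41,46,51],"pux":5,"ujv":72}
After op 9 (remove /h): {"by":57,"psz":[41,46,51],"pux":5,"ujv":72}
After op 10 (replace /ujv 24): {"by":57,"psz":[41,46,51],"pux":5,"ujv":24}
Size at path /psz: 3

Answer: 3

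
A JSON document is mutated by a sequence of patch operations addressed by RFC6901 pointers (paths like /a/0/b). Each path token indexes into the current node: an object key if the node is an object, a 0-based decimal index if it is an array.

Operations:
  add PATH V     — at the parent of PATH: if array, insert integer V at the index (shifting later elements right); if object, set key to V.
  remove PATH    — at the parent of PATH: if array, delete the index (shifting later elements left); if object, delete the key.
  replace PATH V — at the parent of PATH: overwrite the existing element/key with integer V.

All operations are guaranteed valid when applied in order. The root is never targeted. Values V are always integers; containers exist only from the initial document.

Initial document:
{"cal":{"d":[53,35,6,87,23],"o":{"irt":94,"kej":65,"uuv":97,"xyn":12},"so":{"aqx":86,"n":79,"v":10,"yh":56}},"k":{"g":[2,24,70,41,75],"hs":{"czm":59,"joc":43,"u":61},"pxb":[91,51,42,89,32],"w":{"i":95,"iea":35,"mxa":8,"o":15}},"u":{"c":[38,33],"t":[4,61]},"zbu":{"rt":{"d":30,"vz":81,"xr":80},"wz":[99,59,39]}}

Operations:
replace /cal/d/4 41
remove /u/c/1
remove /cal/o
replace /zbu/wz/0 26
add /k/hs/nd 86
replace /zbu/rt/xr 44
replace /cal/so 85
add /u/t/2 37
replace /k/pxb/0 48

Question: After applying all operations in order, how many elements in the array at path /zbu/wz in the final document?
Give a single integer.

After op 1 (replace /cal/d/4 41): {"cal":{"d":[53,35,6,87,41],"o":{"irt":94,"kej":65,"uuv":97,"xyn":12},"so":{"aqx":86,"n":79,"v":10,"yh":56}},"k":{"g":[2,24,70,41,75],"hs":{"czm":59,"joc":43,"u":61},"pxb":[91,51,42,89,32],"w":{"i":95,"iea":35,"mxa":8,"o":15}},"u":{"c":[38,33],"t":[4,61]},"zbu":{"rt":{"d":30,"vz":81,"xr":80},"wz":[99,59,39]}}
After op 2 (remove /u/c/1): {"cal":{"d":[53,35,6,87,41],"o":{"irt":94,"kej":65,"uuv":97,"xyn":12},"so":{"aqx":86,"n":79,"v":10,"yh":56}},"k":{"g":[2,24,70,41,75],"hs":{"czm":59,"joc":43,"u":61},"pxb":[91,51,42,89,32],"w":{"i":95,"iea":35,"mxa":8,"o":15}},"u":{"c":[38],"t":[4,61]},"zbu":{"rt":{"d":30,"vz":81,"xr":80},"wz":[99,59,39]}}
After op 3 (remove /cal/o): {"cal":{"d":[53,35,6,87,41],"so":{"aqx":86,"n":79,"v":10,"yh":56}},"k":{"g":[2,24,70,41,75],"hs":{"czm":59,"joc":43,"u":61},"pxb":[91,51,42,89,32],"w":{"i":95,"iea":35,"mxa":8,"o":15}},"u":{"c":[38],"t":[4,61]},"zbu":{"rt":{"d":30,"vz":81,"xr":80},"wz":[99,59,39]}}
After op 4 (replace /zbu/wz/0 26): {"cal":{"d":[53,35,6,87,41],"so":{"aqx":86,"n":79,"v":10,"yh":56}},"k":{"g":[2,24,70,41,75],"hs":{"czm":59,"joc":43,"u":61},"pxb":[91,51,42,89,32],"w":{"i":95,"iea":35,"mxa":8,"o":15}},"u":{"c":[38],"t":[4,61]},"zbu":{"rt":{"d":30,"vz":81,"xr":80},"wz":[26,59,39]}}
After op 5 (add /k/hs/nd 86): {"cal":{"d":[53,35,6,87,41],"so":{"aqx":86,"n":79,"v":10,"yh":56}},"k":{"g":[2,24,70,41,75],"hs":{"czm":59,"joc":43,"nd":86,"u":61},"pxb":[91,51,42,89,32],"w":{"i":95,"iea":35,"mxa":8,"o":15}},"u":{"c":[38],"t":[4,61]},"zbu":{"rt":{"d":30,"vz":81,"xr":80},"wz":[26,59,39]}}
After op 6 (replace /zbu/rt/xr 44): {"cal":{"d":[53,35,6,87,41],"so":{"aqx":86,"n":79,"v":10,"yh":56}},"k":{"g":[2,24,70,41,75],"hs":{"czm":59,"joc":43,"nd":86,"u":61},"pxb":[91,51,42,89,32],"w":{"i":95,"iea":35,"mxa":8,"o":15}},"u":{"c":[38],"t":[4,61]},"zbu":{"rt":{"d":30,"vz":81,"xr":44},"wz":[26,59,39]}}
After op 7 (replace /cal/so 85): {"cal":{"d":[53,35,6,87,41],"so":85},"k":{"g":[2,24,70,41,75],"hs":{"czm":59,"joc":43,"nd":86,"u":61},"pxb":[91,51,42,89,32],"w":{"i":95,"iea":35,"mxa":8,"o":15}},"u":{"c":[38],"t":[4,61]},"zbu":{"rt":{"d":30,"vz":81,"xr":44},"wz":[26,59,39]}}
After op 8 (add /u/t/2 37): {"cal":{"d":[53,35,6,87,41],"so":85},"k":{"g":[2,24,70,41,75],"hs":{"czm":59,"joc":43,"nd":86,"u":61},"pxb":[91,51,42,89,32],"w":{"i":95,"iea":35,"mxa":8,"o":15}},"u":{"c":[38],"t":[4,61,37]},"zbu":{"rt":{"d":30,"vz":81,"xr":44},"wz":[26,59,39]}}
After op 9 (replace /k/pxb/0 48): {"cal":{"d":[53,35,6,87,41],"so":85},"k":{"g":[2,24,70,41,75],"hs":{"czm":59,"joc":43,"nd":86,"u":61},"pxb":[48,51,42,89,32],"w":{"i":95,"iea":35,"mxa":8,"o":15}},"u":{"c":[38],"t":[4,61,37]},"zbu":{"rt":{"d":30,"vz":81,"xr":44},"wz":[26,59,39]}}
Size at path /zbu/wz: 3

Answer: 3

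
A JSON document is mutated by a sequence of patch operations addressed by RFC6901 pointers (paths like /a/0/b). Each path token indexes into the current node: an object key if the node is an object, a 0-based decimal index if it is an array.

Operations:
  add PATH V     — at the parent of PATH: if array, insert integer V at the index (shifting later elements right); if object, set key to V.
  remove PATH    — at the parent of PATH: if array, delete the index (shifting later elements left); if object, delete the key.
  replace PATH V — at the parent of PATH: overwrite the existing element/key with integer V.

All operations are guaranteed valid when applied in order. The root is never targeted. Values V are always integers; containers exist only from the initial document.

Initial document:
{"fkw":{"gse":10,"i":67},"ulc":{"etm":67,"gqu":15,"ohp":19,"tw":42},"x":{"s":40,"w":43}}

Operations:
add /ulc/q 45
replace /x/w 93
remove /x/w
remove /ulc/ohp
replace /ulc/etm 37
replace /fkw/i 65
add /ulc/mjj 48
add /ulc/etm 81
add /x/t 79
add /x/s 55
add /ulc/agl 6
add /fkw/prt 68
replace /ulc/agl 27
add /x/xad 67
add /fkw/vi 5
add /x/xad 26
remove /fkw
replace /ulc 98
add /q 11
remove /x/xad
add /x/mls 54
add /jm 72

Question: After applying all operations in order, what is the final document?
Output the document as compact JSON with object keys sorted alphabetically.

After op 1 (add /ulc/q 45): {"fkw":{"gse":10,"i":67},"ulc":{"etm":67,"gqu":15,"ohp":19,"q":45,"tw":42},"x":{"s":40,"w":43}}
After op 2 (replace /x/w 93): {"fkw":{"gse":10,"i":67},"ulc":{"etm":67,"gqu":15,"ohp":19,"q":45,"tw":42},"x":{"s":40,"w":93}}
After op 3 (remove /x/w): {"fkw":{"gse":10,"i":67},"ulc":{"etm":67,"gqu":15,"ohp":19,"q":45,"tw":42},"x":{"s":40}}
After op 4 (remove /ulc/ohp): {"fkw":{"gse":10,"i":67},"ulc":{"etm":67,"gqu":15,"q":45,"tw":42},"x":{"s":40}}
After op 5 (replace /ulc/etm 37): {"fkw":{"gse":10,"i":67},"ulc":{"etm":37,"gqu":15,"q":45,"tw":42},"x":{"s":40}}
After op 6 (replace /fkw/i 65): {"fkw":{"gse":10,"i":65},"ulc":{"etm":37,"gqu":15,"q":45,"tw":42},"x":{"s":40}}
After op 7 (add /ulc/mjj 48): {"fkw":{"gse":10,"i":65},"ulc":{"etm":37,"gqu":15,"mjj":48,"q":45,"tw":42},"x":{"s":40}}
After op 8 (add /ulc/etm 81): {"fkw":{"gse":10,"i":65},"ulc":{"etm":81,"gqu":15,"mjj":48,"q":45,"tw":42},"x":{"s":40}}
After op 9 (add /x/t 79): {"fkw":{"gse":10,"i":65},"ulc":{"etm":81,"gqu":15,"mjj":48,"q":45,"tw":42},"x":{"s":40,"t":79}}
After op 10 (add /x/s 55): {"fkw":{"gse":10,"i":65},"ulc":{"etm":81,"gqu":15,"mjj":48,"q":45,"tw":42},"x":{"s":55,"t":79}}
After op 11 (add /ulc/agl 6): {"fkw":{"gse":10,"i":65},"ulc":{"agl":6,"etm":81,"gqu":15,"mjj":48,"q":45,"tw":42},"x":{"s":55,"t":79}}
After op 12 (add /fkw/prt 68): {"fkw":{"gse":10,"i":65,"prt":68},"ulc":{"agl":6,"etm":81,"gqu":15,"mjj":48,"q":45,"tw":42},"x":{"s":55,"t":79}}
After op 13 (replace /ulc/agl 27): {"fkw":{"gse":10,"i":65,"prt":68},"ulc":{"agl":27,"etm":81,"gqu":15,"mjj":48,"q":45,"tw":42},"x":{"s":55,"t":79}}
After op 14 (add /x/xad 67): {"fkw":{"gse":10,"i":65,"prt":68},"ulc":{"agl":27,"etm":81,"gqu":15,"mjj":48,"q":45,"tw":42},"x":{"s":55,"t":79,"xad":67}}
After op 15 (add /fkw/vi 5): {"fkw":{"gse":10,"i":65,"prt":68,"vi":5},"ulc":{"agl":27,"etm":81,"gqu":15,"mjj":48,"q":45,"tw":42},"x":{"s":55,"t":79,"xad":67}}
After op 16 (add /x/xad 26): {"fkw":{"gse":10,"i":65,"prt":68,"vi":5},"ulc":{"agl":27,"etm":81,"gqu":15,"mjj":48,"q":45,"tw":42},"x":{"s":55,"t":79,"xad":26}}
After op 17 (remove /fkw): {"ulc":{"agl":27,"etm":81,"gqu":15,"mjj":48,"q":45,"tw":42},"x":{"s":55,"t":79,"xad":26}}
After op 18 (replace /ulc 98): {"ulc":98,"x":{"s":55,"t":79,"xad":26}}
After op 19 (add /q 11): {"q":11,"ulc":98,"x":{"s":55,"t":79,"xad":26}}
After op 20 (remove /x/xad): {"q":11,"ulc":98,"x":{"s":55,"t":79}}
After op 21 (add /x/mls 54): {"q":11,"ulc":98,"x":{"mls":54,"s":55,"t":79}}
After op 22 (add /jm 72): {"jm":72,"q":11,"ulc":98,"x":{"mls":54,"s":55,"t":79}}

Answer: {"jm":72,"q":11,"ulc":98,"x":{"mls":54,"s":55,"t":79}}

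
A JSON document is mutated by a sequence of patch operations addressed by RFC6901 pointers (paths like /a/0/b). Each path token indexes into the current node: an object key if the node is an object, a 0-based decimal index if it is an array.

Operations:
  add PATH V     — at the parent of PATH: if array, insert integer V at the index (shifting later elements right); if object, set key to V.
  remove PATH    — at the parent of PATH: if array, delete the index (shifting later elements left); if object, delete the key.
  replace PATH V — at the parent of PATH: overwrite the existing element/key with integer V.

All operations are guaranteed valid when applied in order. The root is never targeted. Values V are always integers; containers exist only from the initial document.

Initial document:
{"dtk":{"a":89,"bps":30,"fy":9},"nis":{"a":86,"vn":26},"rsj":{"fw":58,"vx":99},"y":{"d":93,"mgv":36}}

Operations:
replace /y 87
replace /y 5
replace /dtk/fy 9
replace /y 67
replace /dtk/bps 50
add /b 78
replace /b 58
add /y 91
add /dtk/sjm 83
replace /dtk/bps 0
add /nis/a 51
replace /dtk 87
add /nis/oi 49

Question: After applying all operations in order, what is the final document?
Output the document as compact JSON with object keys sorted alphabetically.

Answer: {"b":58,"dtk":87,"nis":{"a":51,"oi":49,"vn":26},"rsj":{"fw":58,"vx":99},"y":91}

Derivation:
After op 1 (replace /y 87): {"dtk":{"a":89,"bps":30,"fy":9},"nis":{"a":86,"vn":26},"rsj":{"fw":58,"vx":99},"y":87}
After op 2 (replace /y 5): {"dtk":{"a":89,"bps":30,"fy":9},"nis":{"a":86,"vn":26},"rsj":{"fw":58,"vx":99},"y":5}
After op 3 (replace /dtk/fy 9): {"dtk":{"a":89,"bps":30,"fy":9},"nis":{"a":86,"vn":26},"rsj":{"fw":58,"vx":99},"y":5}
After op 4 (replace /y 67): {"dtk":{"a":89,"bps":30,"fy":9},"nis":{"a":86,"vn":26},"rsj":{"fw":58,"vx":99},"y":67}
After op 5 (replace /dtk/bps 50): {"dtk":{"a":89,"bps":50,"fy":9},"nis":{"a":86,"vn":26},"rsj":{"fw":58,"vx":99},"y":67}
After op 6 (add /b 78): {"b":78,"dtk":{"a":89,"bps":50,"fy":9},"nis":{"a":86,"vn":26},"rsj":{"fw":58,"vx":99},"y":67}
After op 7 (replace /b 58): {"b":58,"dtk":{"a":89,"bps":50,"fy":9},"nis":{"a":86,"vn":26},"rsj":{"fw":58,"vx":99},"y":67}
After op 8 (add /y 91): {"b":58,"dtk":{"a":89,"bps":50,"fy":9},"nis":{"a":86,"vn":26},"rsj":{"fw":58,"vx":99},"y":91}
After op 9 (add /dtk/sjm 83): {"b":58,"dtk":{"a":89,"bps":50,"fy":9,"sjm":83},"nis":{"a":86,"vn":26},"rsj":{"fw":58,"vx":99},"y":91}
After op 10 (replace /dtk/bps 0): {"b":58,"dtk":{"a":89,"bps":0,"fy":9,"sjm":83},"nis":{"a":86,"vn":26},"rsj":{"fw":58,"vx":99},"y":91}
After op 11 (add /nis/a 51): {"b":58,"dtk":{"a":89,"bps":0,"fy":9,"sjm":83},"nis":{"a":51,"vn":26},"rsj":{"fw":58,"vx":99},"y":91}
After op 12 (replace /dtk 87): {"b":58,"dtk":87,"nis":{"a":51,"vn":26},"rsj":{"fw":58,"vx":99},"y":91}
After op 13 (add /nis/oi 49): {"b":58,"dtk":87,"nis":{"a":51,"oi":49,"vn":26},"rsj":{"fw":58,"vx":99},"y":91}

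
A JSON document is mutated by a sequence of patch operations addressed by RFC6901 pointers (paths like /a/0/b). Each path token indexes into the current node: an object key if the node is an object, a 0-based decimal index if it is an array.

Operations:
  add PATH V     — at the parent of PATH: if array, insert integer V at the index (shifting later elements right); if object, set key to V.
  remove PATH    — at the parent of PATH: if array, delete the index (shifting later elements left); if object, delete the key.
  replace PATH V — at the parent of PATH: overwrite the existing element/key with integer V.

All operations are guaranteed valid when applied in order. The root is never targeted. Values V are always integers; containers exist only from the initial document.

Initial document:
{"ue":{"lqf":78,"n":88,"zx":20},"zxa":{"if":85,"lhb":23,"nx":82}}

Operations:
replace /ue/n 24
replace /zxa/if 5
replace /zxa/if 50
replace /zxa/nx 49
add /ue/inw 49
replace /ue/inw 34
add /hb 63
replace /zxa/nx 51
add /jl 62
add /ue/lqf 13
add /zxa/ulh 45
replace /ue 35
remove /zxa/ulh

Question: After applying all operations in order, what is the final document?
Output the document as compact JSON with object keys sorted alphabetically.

Answer: {"hb":63,"jl":62,"ue":35,"zxa":{"if":50,"lhb":23,"nx":51}}

Derivation:
After op 1 (replace /ue/n 24): {"ue":{"lqf":78,"n":24,"zx":20},"zxa":{"if":85,"lhb":23,"nx":82}}
After op 2 (replace /zxa/if 5): {"ue":{"lqf":78,"n":24,"zx":20},"zxa":{"if":5,"lhb":23,"nx":82}}
After op 3 (replace /zxa/if 50): {"ue":{"lqf":78,"n":24,"zx":20},"zxa":{"if":50,"lhb":23,"nx":82}}
After op 4 (replace /zxa/nx 49): {"ue":{"lqf":78,"n":24,"zx":20},"zxa":{"if":50,"lhb":23,"nx":49}}
After op 5 (add /ue/inw 49): {"ue":{"inw":49,"lqf":78,"n":24,"zx":20},"zxa":{"if":50,"lhb":23,"nx":49}}
After op 6 (replace /ue/inw 34): {"ue":{"inw":34,"lqf":78,"n":24,"zx":20},"zxa":{"if":50,"lhb":23,"nx":49}}
After op 7 (add /hb 63): {"hb":63,"ue":{"inw":34,"lqf":78,"n":24,"zx":20},"zxa":{"if":50,"lhb":23,"nx":49}}
After op 8 (replace /zxa/nx 51): {"hb":63,"ue":{"inw":34,"lqf":78,"n":24,"zx":20},"zxa":{"if":50,"lhb":23,"nx":51}}
After op 9 (add /jl 62): {"hb":63,"jl":62,"ue":{"inw":34,"lqf":78,"n":24,"zx":20},"zxa":{"if":50,"lhb":23,"nx":51}}
After op 10 (add /ue/lqf 13): {"hb":63,"jl":62,"ue":{"inw":34,"lqf":13,"n":24,"zx":20},"zxa":{"if":50,"lhb":23,"nx":51}}
After op 11 (add /zxa/ulh 45): {"hb":63,"jl":62,"ue":{"inw":34,"lqf":13,"n":24,"zx":20},"zxa":{"if":50,"lhb":23,"nx":51,"ulh":45}}
After op 12 (replace /ue 35): {"hb":63,"jl":62,"ue":35,"zxa":{"if":50,"lhb":23,"nx":51,"ulh":45}}
After op 13 (remove /zxa/ulh): {"hb":63,"jl":62,"ue":35,"zxa":{"if":50,"lhb":23,"nx":51}}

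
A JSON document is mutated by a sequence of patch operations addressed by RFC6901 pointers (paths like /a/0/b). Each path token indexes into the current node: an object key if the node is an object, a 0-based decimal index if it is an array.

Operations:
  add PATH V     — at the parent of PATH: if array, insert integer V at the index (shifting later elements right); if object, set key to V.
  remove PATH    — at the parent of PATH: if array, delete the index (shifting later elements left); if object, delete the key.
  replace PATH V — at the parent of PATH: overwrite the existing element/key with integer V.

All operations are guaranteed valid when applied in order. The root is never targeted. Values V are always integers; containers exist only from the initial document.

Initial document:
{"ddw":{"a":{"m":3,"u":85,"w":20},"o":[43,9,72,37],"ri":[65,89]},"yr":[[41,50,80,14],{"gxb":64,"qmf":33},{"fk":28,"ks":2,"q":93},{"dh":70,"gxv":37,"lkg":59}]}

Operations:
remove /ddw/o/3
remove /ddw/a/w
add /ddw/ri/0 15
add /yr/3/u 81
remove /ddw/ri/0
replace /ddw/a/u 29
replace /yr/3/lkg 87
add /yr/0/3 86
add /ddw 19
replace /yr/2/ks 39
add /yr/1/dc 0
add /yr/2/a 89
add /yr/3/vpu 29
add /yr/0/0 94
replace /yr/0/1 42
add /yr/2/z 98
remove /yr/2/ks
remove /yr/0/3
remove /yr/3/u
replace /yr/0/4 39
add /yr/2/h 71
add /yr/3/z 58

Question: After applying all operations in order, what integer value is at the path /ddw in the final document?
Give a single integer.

After op 1 (remove /ddw/o/3): {"ddw":{"a":{"m":3,"u":85,"w":20},"o":[43,9,72],"ri":[65,89]},"yr":[[41,50,80,14],{"gxb":64,"qmf":33},{"fk":28,"ks":2,"q":93},{"dh":70,"gxv":37,"lkg":59}]}
After op 2 (remove /ddw/a/w): {"ddw":{"a":{"m":3,"u":85},"o":[43,9,72],"ri":[65,89]},"yr":[[41,50,80,14],{"gxb":64,"qmf":33},{"fk":28,"ks":2,"q":93},{"dh":70,"gxv":37,"lkg":59}]}
After op 3 (add /ddw/ri/0 15): {"ddw":{"a":{"m":3,"u":85},"o":[43,9,72],"ri":[15,65,89]},"yr":[[41,50,80,14],{"gxb":64,"qmf":33},{"fk":28,"ks":2,"q":93},{"dh":70,"gxv":37,"lkg":59}]}
After op 4 (add /yr/3/u 81): {"ddw":{"a":{"m":3,"u":85},"o":[43,9,72],"ri":[15,65,89]},"yr":[[41,50,80,14],{"gxb":64,"qmf":33},{"fk":28,"ks":2,"q":93},{"dh":70,"gxv":37,"lkg":59,"u":81}]}
After op 5 (remove /ddw/ri/0): {"ddw":{"a":{"m":3,"u":85},"o":[43,9,72],"ri":[65,89]},"yr":[[41,50,80,14],{"gxb":64,"qmf":33},{"fk":28,"ks":2,"q":93},{"dh":70,"gxv":37,"lkg":59,"u":81}]}
After op 6 (replace /ddw/a/u 29): {"ddw":{"a":{"m":3,"u":29},"o":[43,9,72],"ri":[65,89]},"yr":[[41,50,80,14],{"gxb":64,"qmf":33},{"fk":28,"ks":2,"q":93},{"dh":70,"gxv":37,"lkg":59,"u":81}]}
After op 7 (replace /yr/3/lkg 87): {"ddw":{"a":{"m":3,"u":29},"o":[43,9,72],"ri":[65,89]},"yr":[[41,50,80,14],{"gxb":64,"qmf":33},{"fk":28,"ks":2,"q":93},{"dh":70,"gxv":37,"lkg":87,"u":81}]}
After op 8 (add /yr/0/3 86): {"ddw":{"a":{"m":3,"u":29},"o":[43,9,72],"ri":[65,89]},"yr":[[41,50,80,86,14],{"gxb":64,"qmf":33},{"fk":28,"ks":2,"q":93},{"dh":70,"gxv":37,"lkg":87,"u":81}]}
After op 9 (add /ddw 19): {"ddw":19,"yr":[[41,50,80,86,14],{"gxb":64,"qmf":33},{"fk":28,"ks":2,"q":93},{"dh":70,"gxv":37,"lkg":87,"u":81}]}
After op 10 (replace /yr/2/ks 39): {"ddw":19,"yr":[[41,50,80,86,14],{"gxb":64,"qmf":33},{"fk":28,"ks":39,"q":93},{"dh":70,"gxv":37,"lkg":87,"u":81}]}
After op 11 (add /yr/1/dc 0): {"ddw":19,"yr":[[41,50,80,86,14],{"dc":0,"gxb":64,"qmf":33},{"fk":28,"ks":39,"q":93},{"dh":70,"gxv":37,"lkg":87,"u":81}]}
After op 12 (add /yr/2/a 89): {"ddw":19,"yr":[[41,50,80,86,14],{"dc":0,"gxb":64,"qmf":33},{"a":89,"fk":28,"ks":39,"q":93},{"dh":70,"gxv":37,"lkg":87,"u":81}]}
After op 13 (add /yr/3/vpu 29): {"ddw":19,"yr":[[41,50,80,86,14],{"dc":0,"gxb":64,"qmf":33},{"a":89,"fk":28,"ks":39,"q":93},{"dh":70,"gxv":37,"lkg":87,"u":81,"vpu":29}]}
After op 14 (add /yr/0/0 94): {"ddw":19,"yr":[[94,41,50,80,86,14],{"dc":0,"gxb":64,"qmf":33},{"a":89,"fk":28,"ks":39,"q":93},{"dh":70,"gxv":37,"lkg":87,"u":81,"vpu":29}]}
After op 15 (replace /yr/0/1 42): {"ddw":19,"yr":[[94,42,50,80,86,14],{"dc":0,"gxb":64,"qmf":33},{"a":89,"fk":28,"ks":39,"q":93},{"dh":70,"gxv":37,"lkg":87,"u":81,"vpu":29}]}
After op 16 (add /yr/2/z 98): {"ddw":19,"yr":[[94,42,50,80,86,14],{"dc":0,"gxb":64,"qmf":33},{"a":89,"fk":28,"ks":39,"q":93,"z":98},{"dh":70,"gxv":37,"lkg":87,"u":81,"vpu":29}]}
After op 17 (remove /yr/2/ks): {"ddw":19,"yr":[[94,42,50,80,86,14],{"dc":0,"gxb":64,"qmf":33},{"a":89,"fk":28,"q":93,"z":98},{"dh":70,"gxv":37,"lkg":87,"u":81,"vpu":29}]}
After op 18 (remove /yr/0/3): {"ddw":19,"yr":[[94,42,50,86,14],{"dc":0,"gxb":64,"qmf":33},{"a":89,"fk":28,"q":93,"z":98},{"dh":70,"gxv":37,"lkg":87,"u":81,"vpu":29}]}
After op 19 (remove /yr/3/u): {"ddw":19,"yr":[[94,42,50,86,14],{"dc":0,"gxb":64,"qmf":33},{"a":89,"fk":28,"q":93,"z":98},{"dh":70,"gxv":37,"lkg":87,"vpu":29}]}
After op 20 (replace /yr/0/4 39): {"ddw":19,"yr":[[94,42,50,86,39],{"dc":0,"gxb":64,"qmf":33},{"a":89,"fk":28,"q":93,"z":98},{"dh":70,"gxv":37,"lkg":87,"vpu":29}]}
After op 21 (add /yr/2/h 71): {"ddw":19,"yr":[[94,42,50,86,39],{"dc":0,"gxb":64,"qmf":33},{"a":89,"fk":28,"h":71,"q":93,"z":98},{"dh":70,"gxv":37,"lkg":87,"vpu":29}]}
After op 22 (add /yr/3/z 58): {"ddw":19,"yr":[[94,42,50,86,39],{"dc":0,"gxb":64,"qmf":33},{"a":89,"fk":28,"h":71,"q":93,"z":98},{"dh":70,"gxv":37,"lkg":87,"vpu":29,"z":58}]}
Value at /ddw: 19

Answer: 19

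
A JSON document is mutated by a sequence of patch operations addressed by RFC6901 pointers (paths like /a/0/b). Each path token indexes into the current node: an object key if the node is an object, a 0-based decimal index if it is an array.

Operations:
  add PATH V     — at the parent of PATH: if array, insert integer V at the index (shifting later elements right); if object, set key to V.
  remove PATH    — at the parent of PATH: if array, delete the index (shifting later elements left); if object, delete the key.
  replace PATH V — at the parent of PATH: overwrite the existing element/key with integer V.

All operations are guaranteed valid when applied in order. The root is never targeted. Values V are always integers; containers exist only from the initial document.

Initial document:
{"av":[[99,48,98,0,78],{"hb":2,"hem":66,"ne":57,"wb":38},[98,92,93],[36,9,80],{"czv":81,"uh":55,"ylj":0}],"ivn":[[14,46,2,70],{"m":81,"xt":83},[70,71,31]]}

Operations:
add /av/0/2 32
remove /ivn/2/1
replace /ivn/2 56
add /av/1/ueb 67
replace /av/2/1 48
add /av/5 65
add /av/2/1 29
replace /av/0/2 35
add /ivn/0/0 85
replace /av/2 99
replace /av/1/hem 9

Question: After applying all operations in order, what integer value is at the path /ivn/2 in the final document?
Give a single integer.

Answer: 56

Derivation:
After op 1 (add /av/0/2 32): {"av":[[99,48,32,98,0,78],{"hb":2,"hem":66,"ne":57,"wb":38},[98,92,93],[36,9,80],{"czv":81,"uh":55,"ylj":0}],"ivn":[[14,46,2,70],{"m":81,"xt":83},[70,71,31]]}
After op 2 (remove /ivn/2/1): {"av":[[99,48,32,98,0,78],{"hb":2,"hem":66,"ne":57,"wb":38},[98,92,93],[36,9,80],{"czv":81,"uh":55,"ylj":0}],"ivn":[[14,46,2,70],{"m":81,"xt":83},[70,31]]}
After op 3 (replace /ivn/2 56): {"av":[[99,48,32,98,0,78],{"hb":2,"hem":66,"ne":57,"wb":38},[98,92,93],[36,9,80],{"czv":81,"uh":55,"ylj":0}],"ivn":[[14,46,2,70],{"m":81,"xt":83},56]}
After op 4 (add /av/1/ueb 67): {"av":[[99,48,32,98,0,78],{"hb":2,"hem":66,"ne":57,"ueb":67,"wb":38},[98,92,93],[36,9,80],{"czv":81,"uh":55,"ylj":0}],"ivn":[[14,46,2,70],{"m":81,"xt":83},56]}
After op 5 (replace /av/2/1 48): {"av":[[99,48,32,98,0,78],{"hb":2,"hem":66,"ne":57,"ueb":67,"wb":38},[98,48,93],[36,9,80],{"czv":81,"uh":55,"ylj":0}],"ivn":[[14,46,2,70],{"m":81,"xt":83},56]}
After op 6 (add /av/5 65): {"av":[[99,48,32,98,0,78],{"hb":2,"hem":66,"ne":57,"ueb":67,"wb":38},[98,48,93],[36,9,80],{"czv":81,"uh":55,"ylj":0},65],"ivn":[[14,46,2,70],{"m":81,"xt":83},56]}
After op 7 (add /av/2/1 29): {"av":[[99,48,32,98,0,78],{"hb":2,"hem":66,"ne":57,"ueb":67,"wb":38},[98,29,48,93],[36,9,80],{"czv":81,"uh":55,"ylj":0},65],"ivn":[[14,46,2,70],{"m":81,"xt":83},56]}
After op 8 (replace /av/0/2 35): {"av":[[99,48,35,98,0,78],{"hb":2,"hem":66,"ne":57,"ueb":67,"wb":38},[98,29,48,93],[36,9,80],{"czv":81,"uh":55,"ylj":0},65],"ivn":[[14,46,2,70],{"m":81,"xt":83},56]}
After op 9 (add /ivn/0/0 85): {"av":[[99,48,35,98,0,78],{"hb":2,"hem":66,"ne":57,"ueb":67,"wb":38},[98,29,48,93],[36,9,80],{"czv":81,"uh":55,"ylj":0},65],"ivn":[[85,14,46,2,70],{"m":81,"xt":83},56]}
After op 10 (replace /av/2 99): {"av":[[99,48,35,98,0,78],{"hb":2,"hem":66,"ne":57,"ueb":67,"wb":38},99,[36,9,80],{"czv":81,"uh":55,"ylj":0},65],"ivn":[[85,14,46,2,70],{"m":81,"xt":83},56]}
After op 11 (replace /av/1/hem 9): {"av":[[99,48,35,98,0,78],{"hb":2,"hem":9,"ne":57,"ueb":67,"wb":38},99,[36,9,80],{"czv":81,"uh":55,"ylj":0},65],"ivn":[[85,14,46,2,70],{"m":81,"xt":83},56]}
Value at /ivn/2: 56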